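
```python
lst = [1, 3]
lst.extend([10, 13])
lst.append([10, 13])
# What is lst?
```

After line 1: lst = [1, 3]
After line 2 (extend unpacks [10, 13]): lst = [1, 3, 10, 13]
After line 3 (append adds [10, 13] as single element): lst = [1, 3, 10, 13, [10, 13]]

[1, 3, 10, 13, [10, 13]]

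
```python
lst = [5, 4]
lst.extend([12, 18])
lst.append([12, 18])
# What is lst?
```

After line 1: lst = [5, 4]
After line 2 (extend unpacks [12, 18]): lst = [5, 4, 12, 18]
After line 3 (append adds [12, 18] as single element): lst = [5, 4, 12, 18, [12, 18]]

[5, 4, 12, 18, [12, 18]]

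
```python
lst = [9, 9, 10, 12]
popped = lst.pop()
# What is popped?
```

12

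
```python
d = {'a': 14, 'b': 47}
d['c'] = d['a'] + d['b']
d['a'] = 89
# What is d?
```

After line 1: d = {'a': 14, 'b': 47}
After line 2 (d['c'] = 14 + 47): d = {'a': 14, 'b': 47, 'c': 61}
After line 3: d = {'a': 89, 'b': 47, 'c': 61}

{'a': 89, 'b': 47, 'c': 61}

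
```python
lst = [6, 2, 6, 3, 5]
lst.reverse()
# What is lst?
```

[5, 3, 6, 2, 6]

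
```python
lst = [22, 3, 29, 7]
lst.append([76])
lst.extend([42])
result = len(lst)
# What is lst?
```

After line 1: lst = [22, 3, 29, 7]
After line 2 (append adds [76] as single element): lst = [22, 3, 29, 7, [76]]
After line 3 (extend unpacks [42], adds 42): lst = [22, 3, 29, 7, [76], 42]
After line 4: result = len(lst) = 6

[22, 3, 29, 7, [76], 42]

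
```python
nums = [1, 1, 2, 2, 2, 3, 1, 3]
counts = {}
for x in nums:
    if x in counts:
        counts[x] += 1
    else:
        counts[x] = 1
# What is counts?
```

Initial: counts = {}, nums = [1, 1, 2, 2, 2, 3, 1, 3]
See 1: counts = {1: 1}
See 1: counts = {1: 2}
See 2: counts = {1: 2, 2: 1}
See 2: counts = {1: 2, 2: 2}
See 2: counts = {1: 2, 2: 3}
See 3: counts = {1: 2, 2: 3, 3: 1}
See 1: counts = {1: 3, 2: 3, 3: 1}
See 3: counts = {1: 3, 2: 3, 3: 2}

{1: 3, 2: 3, 3: 2}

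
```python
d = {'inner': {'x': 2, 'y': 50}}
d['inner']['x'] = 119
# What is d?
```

After line 1: d = {'inner': {'x': 2, 'y': 50}}
After line 2 (inner x overwritten): d = {'inner': {'x': 119, 'y': 50}}

{'inner': {'x': 119, 'y': 50}}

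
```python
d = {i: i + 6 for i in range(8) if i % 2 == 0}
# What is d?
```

{0: 6, 2: 8, 4: 10, 6: 12}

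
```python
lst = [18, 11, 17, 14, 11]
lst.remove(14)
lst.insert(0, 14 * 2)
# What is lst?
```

After line 1: lst = [18, 11, 17, 14, 11]
After line 2 (remove first 14): lst = [18, 11, 17, 11]
After line 3 (insert 28 at index 0): lst = [28, 18, 11, 17, 11]

[28, 18, 11, 17, 11]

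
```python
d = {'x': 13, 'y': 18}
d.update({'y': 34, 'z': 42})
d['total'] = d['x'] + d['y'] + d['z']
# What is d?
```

After line 1: d = {'x': 13, 'y': 18}
After line 2 (y overwritten, z added): d = {'x': 13, 'y': 34, 'z': 42}
After line 3 (total = 13 + 34 + 42 = 89): d = {'x': 13, 'y': 34, 'z': 42, 'total': 89}

{'x': 13, 'y': 34, 'z': 42, 'total': 89}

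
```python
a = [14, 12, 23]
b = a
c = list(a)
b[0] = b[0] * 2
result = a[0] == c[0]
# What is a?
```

After line 1: a = [14, 12, 23]
After line 2 (b = a, alias): a = [14, 12, 23], b = [14, 12, 23]
After line 3 (c = list(a) is a copy, new object): c = [14, 12, 23]
After line 4 (b[0] = 14 * 2 = 28; mutates shared a/b): a = b = [28, 12, 23], c = [14, 12, 23]
After line 5 (a[0] = 28, c[0] = 14; result = False)

[28, 12, 23]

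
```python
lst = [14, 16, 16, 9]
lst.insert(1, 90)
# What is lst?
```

[14, 90, 16, 16, 9]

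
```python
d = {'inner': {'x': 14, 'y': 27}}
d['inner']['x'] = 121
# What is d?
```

After line 1: d = {'inner': {'x': 14, 'y': 27}}
After line 2 (inner x overwritten): d = {'inner': {'x': 121, 'y': 27}}

{'inner': {'x': 121, 'y': 27}}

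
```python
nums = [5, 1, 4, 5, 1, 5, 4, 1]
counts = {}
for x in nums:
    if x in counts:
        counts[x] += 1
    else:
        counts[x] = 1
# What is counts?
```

Initial: counts = {}, nums = [5, 1, 4, 5, 1, 5, 4, 1]
See 5: counts = {5: 1}
See 1: counts = {5: 1, 1: 1}
See 4: counts = {5: 1, 1: 1, 4: 1}
See 5: counts = {5: 2, 1: 1, 4: 1}
See 1: counts = {5: 2, 1: 2, 4: 1}
See 5: counts = {5: 3, 1: 2, 4: 1}
See 4: counts = {5: 3, 1: 2, 4: 2}
See 1: counts = {5: 3, 1: 3, 4: 2}

{5: 3, 1: 3, 4: 2}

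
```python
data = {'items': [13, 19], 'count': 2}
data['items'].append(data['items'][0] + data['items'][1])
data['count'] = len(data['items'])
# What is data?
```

After line 1: data = {'items': [13, 19], 'count': 2}
After line 2 (append 13 + 19 = 32): data = {'items': [13, 19, 32], 'count': 2}
After line 3 (count = len(items) = 3): data = {'items': [13, 19, 32], 'count': 3}

{'items': [13, 19, 32], 'count': 3}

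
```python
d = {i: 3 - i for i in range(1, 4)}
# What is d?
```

{1: 2, 2: 1, 3: 0}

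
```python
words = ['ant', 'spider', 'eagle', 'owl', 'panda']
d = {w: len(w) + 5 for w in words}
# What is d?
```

{'ant': 8, 'spider': 11, 'eagle': 10, 'owl': 8, 'panda': 10}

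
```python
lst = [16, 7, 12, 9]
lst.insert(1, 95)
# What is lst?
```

[16, 95, 7, 12, 9]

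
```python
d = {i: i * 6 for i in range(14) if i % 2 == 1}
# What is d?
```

{1: 6, 3: 18, 5: 30, 7: 42, 9: 54, 11: 66, 13: 78}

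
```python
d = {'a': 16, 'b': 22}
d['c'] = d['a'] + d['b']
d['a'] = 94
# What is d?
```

After line 1: d = {'a': 16, 'b': 22}
After line 2 (d['c'] = 16 + 22): d = {'a': 16, 'b': 22, 'c': 38}
After line 3: d = {'a': 94, 'b': 22, 'c': 38}

{'a': 94, 'b': 22, 'c': 38}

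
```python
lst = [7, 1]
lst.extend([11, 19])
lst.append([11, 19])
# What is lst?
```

After line 1: lst = [7, 1]
After line 2 (extend unpacks [11, 19]): lst = [7, 1, 11, 19]
After line 3 (append adds [11, 19] as single element): lst = [7, 1, 11, 19, [11, 19]]

[7, 1, 11, 19, [11, 19]]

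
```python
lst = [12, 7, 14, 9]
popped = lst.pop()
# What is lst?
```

[12, 7, 14]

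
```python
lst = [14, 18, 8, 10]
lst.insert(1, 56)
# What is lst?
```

[14, 56, 18, 8, 10]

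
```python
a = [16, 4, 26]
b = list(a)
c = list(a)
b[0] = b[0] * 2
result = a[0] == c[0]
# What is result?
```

After line 1: a = [16, 4, 26]
After line 2 (b = list(a), copy): a = [16, 4, 26], b = [16, 4, 26]
After line 3 (c = list(a) is a copy, new object): c = [16, 4, 26]
After line 4 (b[0] = 16 * 2 = 32; only b mutates (copy)): a = [16, 4, 26], b = [32, 4, 26], c = [16, 4, 26]
After line 5 (a[0] = 16, c[0] = 16; result = True)

True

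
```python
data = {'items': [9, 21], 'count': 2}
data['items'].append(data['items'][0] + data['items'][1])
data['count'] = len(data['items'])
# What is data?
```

After line 1: data = {'items': [9, 21], 'count': 2}
After line 2 (append 9 + 21 = 30): data = {'items': [9, 21, 30], 'count': 2}
After line 3 (count = len(items) = 3): data = {'items': [9, 21, 30], 'count': 3}

{'items': [9, 21, 30], 'count': 3}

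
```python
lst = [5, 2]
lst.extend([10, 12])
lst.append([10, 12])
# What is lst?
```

After line 1: lst = [5, 2]
After line 2 (extend unpacks [10, 12]): lst = [5, 2, 10, 12]
After line 3 (append adds [10, 12] as single element): lst = [5, 2, 10, 12, [10, 12]]

[5, 2, 10, 12, [10, 12]]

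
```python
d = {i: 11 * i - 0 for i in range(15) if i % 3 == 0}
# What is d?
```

{0: 0, 3: 33, 6: 66, 9: 99, 12: 132}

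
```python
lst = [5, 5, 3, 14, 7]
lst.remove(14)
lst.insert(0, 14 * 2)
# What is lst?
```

After line 1: lst = [5, 5, 3, 14, 7]
After line 2 (remove first 14): lst = [5, 5, 3, 7]
After line 3 (insert 28 at index 0): lst = [28, 5, 5, 3, 7]

[28, 5, 5, 3, 7]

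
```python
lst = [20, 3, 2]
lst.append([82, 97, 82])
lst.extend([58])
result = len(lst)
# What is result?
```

After line 1: lst = [20, 3, 2]
After line 2 (append adds [82, 97, 82] as single element): lst = [20, 3, 2, [82, 97, 82]]
After line 3 (extend unpacks [58], adds 58): lst = [20, 3, 2, [82, 97, 82], 58]
After line 4: result = len(lst) = 5

5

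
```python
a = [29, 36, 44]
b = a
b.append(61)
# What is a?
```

After line 1: a = [29, 36, 44]
After line 2 (b = a is an alias, same object): a = [29, 36, 44], b = [29, 36, 44]
After line 3 (b.append mutates the shared list): a = [29, 36, 44, 61], b = [29, 36, 44, 61]

[29, 36, 44, 61]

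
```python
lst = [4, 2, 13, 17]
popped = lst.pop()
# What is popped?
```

17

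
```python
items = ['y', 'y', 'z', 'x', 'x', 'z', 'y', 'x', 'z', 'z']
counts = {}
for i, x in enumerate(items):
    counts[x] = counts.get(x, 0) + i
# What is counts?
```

Initial: counts = {}, items = ['y', 'y', 'z', 'x', 'x', 'z', 'y', 'x', 'z', 'z']
i=0, x='y': counts = {'y': 0}
i=1, x='y': counts = {'y': 1}
i=2, x='z': counts = {'y': 1, 'z': 2}
i=3, x='x': counts = {'y': 1, 'z': 2, 'x': 3}
i=4, x='x': counts = {'y': 1, 'z': 2, 'x': 7}
i=5, x='z': counts = {'y': 1, 'z': 7, 'x': 7}
i=6, x='y': counts = {'y': 7, 'z': 7, 'x': 7}
i=7, x='x': counts = {'y': 7, 'z': 7, 'x': 14}
i=8, x='z': counts = {'y': 7, 'z': 15, 'x': 14}
i=9, x='z': counts = {'y': 7, 'z': 24, 'x': 14}

{'y': 7, 'z': 24, 'x': 14}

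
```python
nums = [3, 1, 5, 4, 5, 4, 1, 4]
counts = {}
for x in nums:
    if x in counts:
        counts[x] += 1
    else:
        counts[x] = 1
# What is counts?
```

Initial: counts = {}, nums = [3, 1, 5, 4, 5, 4, 1, 4]
See 3: counts = {3: 1}
See 1: counts = {3: 1, 1: 1}
See 5: counts = {3: 1, 1: 1, 5: 1}
See 4: counts = {3: 1, 1: 1, 5: 1, 4: 1}
See 5: counts = {3: 1, 1: 1, 5: 2, 4: 1}
See 4: counts = {3: 1, 1: 1, 5: 2, 4: 2}
See 1: counts = {3: 1, 1: 2, 5: 2, 4: 2}
See 4: counts = {3: 1, 1: 2, 5: 2, 4: 3}

{3: 1, 1: 2, 5: 2, 4: 3}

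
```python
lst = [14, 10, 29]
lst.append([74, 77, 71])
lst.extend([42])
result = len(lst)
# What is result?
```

After line 1: lst = [14, 10, 29]
After line 2 (append adds [74, 77, 71] as single element): lst = [14, 10, 29, [74, 77, 71]]
After line 3 (extend unpacks [42], adds 42): lst = [14, 10, 29, [74, 77, 71], 42]
After line 4: result = len(lst) = 5

5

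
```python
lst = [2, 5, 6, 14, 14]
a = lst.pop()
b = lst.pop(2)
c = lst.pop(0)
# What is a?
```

After line 1: lst = [2, 5, 6, 14, 14]
After line 2 (pop() -> a = 14): lst = [2, 5, 6, 14]
After line 3 (pop(2) -> b = 6): lst = [2, 5, 14]
After line 4 (pop(0) -> c = 2): lst = [5, 14]

14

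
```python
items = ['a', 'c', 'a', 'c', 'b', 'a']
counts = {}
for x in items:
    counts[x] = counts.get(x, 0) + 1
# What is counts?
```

Initial: counts = {}, items = ['a', 'c', 'a', 'c', 'b', 'a']
See 'a': counts = {'a': 1}
See 'c': counts = {'a': 1, 'c': 1}
See 'a': counts = {'a': 2, 'c': 1}
See 'c': counts = {'a': 2, 'c': 2}
See 'b': counts = {'a': 2, 'c': 2, 'b': 1}
See 'a': counts = {'a': 3, 'c': 2, 'b': 1}

{'a': 3, 'c': 2, 'b': 1}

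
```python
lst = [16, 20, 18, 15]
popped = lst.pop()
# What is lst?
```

[16, 20, 18]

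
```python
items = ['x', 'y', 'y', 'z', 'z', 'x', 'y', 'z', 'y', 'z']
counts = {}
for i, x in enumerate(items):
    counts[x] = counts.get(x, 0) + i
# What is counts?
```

Initial: counts = {}, items = ['x', 'y', 'y', 'z', 'z', 'x', 'y', 'z', 'y', 'z']
i=0, x='x': counts = {'x': 0}
i=1, x='y': counts = {'x': 0, 'y': 1}
i=2, x='y': counts = {'x': 0, 'y': 3}
i=3, x='z': counts = {'x': 0, 'y': 3, 'z': 3}
i=4, x='z': counts = {'x': 0, 'y': 3, 'z': 7}
i=5, x='x': counts = {'x': 5, 'y': 3, 'z': 7}
i=6, x='y': counts = {'x': 5, 'y': 9, 'z': 7}
i=7, x='z': counts = {'x': 5, 'y': 9, 'z': 14}
i=8, x='y': counts = {'x': 5, 'y': 17, 'z': 14}
i=9, x='z': counts = {'x': 5, 'y': 17, 'z': 23}

{'x': 5, 'y': 17, 'z': 23}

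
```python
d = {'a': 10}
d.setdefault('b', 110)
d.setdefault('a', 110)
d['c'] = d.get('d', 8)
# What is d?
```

After line 1: d = {'a': 10}
After line 2 (setdefault adds 'b'=110): d = {'a': 10, 'b': 110}
After line 3 (setdefault 'a' no-op, already exists): d = {'a': 10, 'b': 110}
After line 4 (get('d', 8) returns default since 'd' not in d): d = {'a': 10, 'b': 110, 'c': 8}

{'a': 10, 'b': 110, 'c': 8}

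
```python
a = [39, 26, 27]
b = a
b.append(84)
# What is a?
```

After line 1: a = [39, 26, 27]
After line 2 (b = a is an alias, same object): a = [39, 26, 27], b = [39, 26, 27]
After line 3 (b.append mutates the shared list): a = [39, 26, 27, 84], b = [39, 26, 27, 84]

[39, 26, 27, 84]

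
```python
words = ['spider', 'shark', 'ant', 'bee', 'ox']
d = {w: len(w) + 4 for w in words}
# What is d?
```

{'spider': 10, 'shark': 9, 'ant': 7, 'bee': 7, 'ox': 6}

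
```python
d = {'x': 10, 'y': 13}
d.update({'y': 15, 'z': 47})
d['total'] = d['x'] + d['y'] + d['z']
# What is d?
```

After line 1: d = {'x': 10, 'y': 13}
After line 2 (y overwritten, z added): d = {'x': 10, 'y': 15, 'z': 47}
After line 3 (total = 10 + 15 + 47 = 72): d = {'x': 10, 'y': 15, 'z': 47, 'total': 72}

{'x': 10, 'y': 15, 'z': 47, 'total': 72}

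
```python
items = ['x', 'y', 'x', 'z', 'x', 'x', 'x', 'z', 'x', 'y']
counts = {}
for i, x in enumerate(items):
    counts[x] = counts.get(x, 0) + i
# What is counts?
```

Initial: counts = {}, items = ['x', 'y', 'x', 'z', 'x', 'x', 'x', 'z', 'x', 'y']
i=0, x='x': counts = {'x': 0}
i=1, x='y': counts = {'x': 0, 'y': 1}
i=2, x='x': counts = {'x': 2, 'y': 1}
i=3, x='z': counts = {'x': 2, 'y': 1, 'z': 3}
i=4, x='x': counts = {'x': 6, 'y': 1, 'z': 3}
i=5, x='x': counts = {'x': 11, 'y': 1, 'z': 3}
i=6, x='x': counts = {'x': 17, 'y': 1, 'z': 3}
i=7, x='z': counts = {'x': 17, 'y': 1, 'z': 10}
i=8, x='x': counts = {'x': 25, 'y': 1, 'z': 10}
i=9, x='y': counts = {'x': 25, 'y': 10, 'z': 10}

{'x': 25, 'y': 10, 'z': 10}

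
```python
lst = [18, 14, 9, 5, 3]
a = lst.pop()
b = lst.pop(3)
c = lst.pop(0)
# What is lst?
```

After line 1: lst = [18, 14, 9, 5, 3]
After line 2 (pop() -> a = 3): lst = [18, 14, 9, 5]
After line 3 (pop(3) -> b = 5): lst = [18, 14, 9]
After line 4 (pop(0) -> c = 18): lst = [14, 9]

[14, 9]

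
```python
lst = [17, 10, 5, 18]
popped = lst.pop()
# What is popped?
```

18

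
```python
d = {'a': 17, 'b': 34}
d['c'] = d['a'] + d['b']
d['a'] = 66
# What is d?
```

After line 1: d = {'a': 17, 'b': 34}
After line 2 (d['c'] = 17 + 34): d = {'a': 17, 'b': 34, 'c': 51}
After line 3: d = {'a': 66, 'b': 34, 'c': 51}

{'a': 66, 'b': 34, 'c': 51}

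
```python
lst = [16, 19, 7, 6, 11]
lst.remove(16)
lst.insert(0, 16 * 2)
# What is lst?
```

After line 1: lst = [16, 19, 7, 6, 11]
After line 2 (remove first 16): lst = [19, 7, 6, 11]
After line 3 (insert 32 at index 0): lst = [32, 19, 7, 6, 11]

[32, 19, 7, 6, 11]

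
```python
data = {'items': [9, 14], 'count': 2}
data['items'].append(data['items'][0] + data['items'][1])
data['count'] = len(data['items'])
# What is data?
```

After line 1: data = {'items': [9, 14], 'count': 2}
After line 2 (append 9 + 14 = 23): data = {'items': [9, 14, 23], 'count': 2}
After line 3 (count = len(items) = 3): data = {'items': [9, 14, 23], 'count': 3}

{'items': [9, 14, 23], 'count': 3}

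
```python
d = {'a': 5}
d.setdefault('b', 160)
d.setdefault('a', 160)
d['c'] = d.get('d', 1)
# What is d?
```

After line 1: d = {'a': 5}
After line 2 (setdefault adds 'b'=160): d = {'a': 5, 'b': 160}
After line 3 (setdefault 'a' no-op, already exists): d = {'a': 5, 'b': 160}
After line 4 (get('d', 1) returns default since 'd' not in d): d = {'a': 5, 'b': 160, 'c': 1}

{'a': 5, 'b': 160, 'c': 1}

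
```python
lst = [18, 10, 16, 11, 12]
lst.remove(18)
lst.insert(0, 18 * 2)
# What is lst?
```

After line 1: lst = [18, 10, 16, 11, 12]
After line 2 (remove first 18): lst = [10, 16, 11, 12]
After line 3 (insert 36 at index 0): lst = [36, 10, 16, 11, 12]

[36, 10, 16, 11, 12]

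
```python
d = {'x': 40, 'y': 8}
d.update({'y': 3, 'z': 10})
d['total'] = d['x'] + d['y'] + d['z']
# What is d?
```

After line 1: d = {'x': 40, 'y': 8}
After line 2 (y overwritten, z added): d = {'x': 40, 'y': 3, 'z': 10}
After line 3 (total = 40 + 3 + 10 = 53): d = {'x': 40, 'y': 3, 'z': 10, 'total': 53}

{'x': 40, 'y': 3, 'z': 10, 'total': 53}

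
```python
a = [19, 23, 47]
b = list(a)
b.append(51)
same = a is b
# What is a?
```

After line 1: a = [19, 23, 47]
After line 2 (b = list(a) is a shallow copy, new object): a = [19, 23, 47], b = [19, 23, 47]
After line 3 (append only mutates b): a = [19, 23, 47], b = [19, 23, 47, 51]
After line 4 (same = a is b; different objects -> False): same = False

[19, 23, 47]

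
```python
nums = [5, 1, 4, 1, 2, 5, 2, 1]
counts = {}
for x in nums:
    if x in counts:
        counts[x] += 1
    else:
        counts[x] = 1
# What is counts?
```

Initial: counts = {}, nums = [5, 1, 4, 1, 2, 5, 2, 1]
See 5: counts = {5: 1}
See 1: counts = {5: 1, 1: 1}
See 4: counts = {5: 1, 1: 1, 4: 1}
See 1: counts = {5: 1, 1: 2, 4: 1}
See 2: counts = {5: 1, 1: 2, 4: 1, 2: 1}
See 5: counts = {5: 2, 1: 2, 4: 1, 2: 1}
See 2: counts = {5: 2, 1: 2, 4: 1, 2: 2}
See 1: counts = {5: 2, 1: 3, 4: 1, 2: 2}

{5: 2, 1: 3, 4: 1, 2: 2}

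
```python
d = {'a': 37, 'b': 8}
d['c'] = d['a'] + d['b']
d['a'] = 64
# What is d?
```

After line 1: d = {'a': 37, 'b': 8}
After line 2 (d['c'] = 37 + 8): d = {'a': 37, 'b': 8, 'c': 45}
After line 3: d = {'a': 64, 'b': 8, 'c': 45}

{'a': 64, 'b': 8, 'c': 45}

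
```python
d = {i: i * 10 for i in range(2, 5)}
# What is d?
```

{2: 20, 3: 30, 4: 40}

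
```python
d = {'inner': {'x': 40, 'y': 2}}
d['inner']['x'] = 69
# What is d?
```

After line 1: d = {'inner': {'x': 40, 'y': 2}}
After line 2 (inner x overwritten): d = {'inner': {'x': 69, 'y': 2}}

{'inner': {'x': 69, 'y': 2}}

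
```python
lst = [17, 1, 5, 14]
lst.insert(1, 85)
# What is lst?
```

[17, 85, 1, 5, 14]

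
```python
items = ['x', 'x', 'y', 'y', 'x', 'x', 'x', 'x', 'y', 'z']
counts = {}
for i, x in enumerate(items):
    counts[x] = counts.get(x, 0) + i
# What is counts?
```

Initial: counts = {}, items = ['x', 'x', 'y', 'y', 'x', 'x', 'x', 'x', 'y', 'z']
i=0, x='x': counts = {'x': 0}
i=1, x='x': counts = {'x': 1}
i=2, x='y': counts = {'x': 1, 'y': 2}
i=3, x='y': counts = {'x': 1, 'y': 5}
i=4, x='x': counts = {'x': 5, 'y': 5}
i=5, x='x': counts = {'x': 10, 'y': 5}
i=6, x='x': counts = {'x': 16, 'y': 5}
i=7, x='x': counts = {'x': 23, 'y': 5}
i=8, x='y': counts = {'x': 23, 'y': 13}
i=9, x='z': counts = {'x': 23, 'y': 13, 'z': 9}

{'x': 23, 'y': 13, 'z': 9}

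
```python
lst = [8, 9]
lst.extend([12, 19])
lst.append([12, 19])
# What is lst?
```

After line 1: lst = [8, 9]
After line 2 (extend unpacks [12, 19]): lst = [8, 9, 12, 19]
After line 3 (append adds [12, 19] as single element): lst = [8, 9, 12, 19, [12, 19]]

[8, 9, 12, 19, [12, 19]]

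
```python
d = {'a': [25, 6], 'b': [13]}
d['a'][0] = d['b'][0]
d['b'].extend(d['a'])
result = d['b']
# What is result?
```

After line 1: d = {'a': [25, 6], 'b': [13]}
After line 2 (a[0] = b[0] = 13): d = {'a': [13, 6], 'b': [13]}
After line 3 (b.extend(a) appends [13, 6]): d = {'a': [13, 6], 'b': [13, 13, 6]}
After line 4: result = d['b'] = [13, 13, 6]

[13, 13, 6]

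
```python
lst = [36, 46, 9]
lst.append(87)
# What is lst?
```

[36, 46, 9, 87]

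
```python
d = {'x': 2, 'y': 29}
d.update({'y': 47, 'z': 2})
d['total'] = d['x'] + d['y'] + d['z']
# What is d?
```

After line 1: d = {'x': 2, 'y': 29}
After line 2 (y overwritten, z added): d = {'x': 2, 'y': 47, 'z': 2}
After line 3 (total = 2 + 47 + 2 = 51): d = {'x': 2, 'y': 47, 'z': 2, 'total': 51}

{'x': 2, 'y': 47, 'z': 2, 'total': 51}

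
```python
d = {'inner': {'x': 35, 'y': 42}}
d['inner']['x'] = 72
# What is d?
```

After line 1: d = {'inner': {'x': 35, 'y': 42}}
After line 2 (inner x overwritten): d = {'inner': {'x': 72, 'y': 42}}

{'inner': {'x': 72, 'y': 42}}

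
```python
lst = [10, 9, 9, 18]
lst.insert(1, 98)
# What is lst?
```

[10, 98, 9, 9, 18]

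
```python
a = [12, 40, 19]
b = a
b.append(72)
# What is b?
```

After line 1: a = [12, 40, 19]
After line 2 (b = a is an alias, same object): a = [12, 40, 19], b = [12, 40, 19]
After line 3 (b.append mutates the shared list): a = [12, 40, 19, 72], b = [12, 40, 19, 72]

[12, 40, 19, 72]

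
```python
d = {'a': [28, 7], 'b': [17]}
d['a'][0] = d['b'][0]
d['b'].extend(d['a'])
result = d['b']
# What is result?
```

After line 1: d = {'a': [28, 7], 'b': [17]}
After line 2 (a[0] = b[0] = 17): d = {'a': [17, 7], 'b': [17]}
After line 3 (b.extend(a) appends [17, 7]): d = {'a': [17, 7], 'b': [17, 17, 7]}
After line 4: result = d['b'] = [17, 17, 7]

[17, 17, 7]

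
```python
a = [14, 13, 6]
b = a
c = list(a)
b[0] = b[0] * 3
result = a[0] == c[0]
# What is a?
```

After line 1: a = [14, 13, 6]
After line 2 (b = a, alias): a = [14, 13, 6], b = [14, 13, 6]
After line 3 (c = list(a) is a copy, new object): c = [14, 13, 6]
After line 4 (b[0] = 14 * 3 = 42; mutates shared a/b): a = b = [42, 13, 6], c = [14, 13, 6]
After line 5 (a[0] = 42, c[0] = 14; result = False)

[42, 13, 6]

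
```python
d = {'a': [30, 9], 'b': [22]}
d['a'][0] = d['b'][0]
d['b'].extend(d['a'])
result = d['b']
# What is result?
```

After line 1: d = {'a': [30, 9], 'b': [22]}
After line 2 (a[0] = b[0] = 22): d = {'a': [22, 9], 'b': [22]}
After line 3 (b.extend(a) appends [22, 9]): d = {'a': [22, 9], 'b': [22, 22, 9]}
After line 4: result = d['b'] = [22, 22, 9]

[22, 22, 9]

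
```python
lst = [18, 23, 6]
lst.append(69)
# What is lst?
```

[18, 23, 6, 69]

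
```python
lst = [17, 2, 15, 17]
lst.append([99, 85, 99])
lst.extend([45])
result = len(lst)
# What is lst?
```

After line 1: lst = [17, 2, 15, 17]
After line 2 (append adds [99, 85, 99] as single element): lst = [17, 2, 15, 17, [99, 85, 99]]
After line 3 (extend unpacks [45], adds 45): lst = [17, 2, 15, 17, [99, 85, 99], 45]
After line 4: result = len(lst) = 6

[17, 2, 15, 17, [99, 85, 99], 45]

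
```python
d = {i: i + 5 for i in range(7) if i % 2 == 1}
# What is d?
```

{1: 6, 3: 8, 5: 10}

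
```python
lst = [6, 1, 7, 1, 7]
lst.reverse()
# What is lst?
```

[7, 1, 7, 1, 6]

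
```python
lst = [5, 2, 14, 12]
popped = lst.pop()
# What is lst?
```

[5, 2, 14]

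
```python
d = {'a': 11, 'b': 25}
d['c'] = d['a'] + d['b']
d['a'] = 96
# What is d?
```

After line 1: d = {'a': 11, 'b': 25}
After line 2 (d['c'] = 11 + 25): d = {'a': 11, 'b': 25, 'c': 36}
After line 3: d = {'a': 96, 'b': 25, 'c': 36}

{'a': 96, 'b': 25, 'c': 36}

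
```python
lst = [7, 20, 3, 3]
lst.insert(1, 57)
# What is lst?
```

[7, 57, 20, 3, 3]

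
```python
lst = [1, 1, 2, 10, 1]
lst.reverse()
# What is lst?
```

[1, 10, 2, 1, 1]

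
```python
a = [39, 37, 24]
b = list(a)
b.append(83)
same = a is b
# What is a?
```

After line 1: a = [39, 37, 24]
After line 2 (b = list(a) is a shallow copy, new object): a = [39, 37, 24], b = [39, 37, 24]
After line 3 (append only mutates b): a = [39, 37, 24], b = [39, 37, 24, 83]
After line 4 (same = a is b; different objects -> False): same = False

[39, 37, 24]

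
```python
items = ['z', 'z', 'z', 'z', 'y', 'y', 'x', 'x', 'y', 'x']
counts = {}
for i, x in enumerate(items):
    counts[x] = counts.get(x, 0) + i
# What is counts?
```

Initial: counts = {}, items = ['z', 'z', 'z', 'z', 'y', 'y', 'x', 'x', 'y', 'x']
i=0, x='z': counts = {'z': 0}
i=1, x='z': counts = {'z': 1}
i=2, x='z': counts = {'z': 3}
i=3, x='z': counts = {'z': 6}
i=4, x='y': counts = {'z': 6, 'y': 4}
i=5, x='y': counts = {'z': 6, 'y': 9}
i=6, x='x': counts = {'z': 6, 'y': 9, 'x': 6}
i=7, x='x': counts = {'z': 6, 'y': 9, 'x': 13}
i=8, x='y': counts = {'z': 6, 'y': 17, 'x': 13}
i=9, x='x': counts = {'z': 6, 'y': 17, 'x': 22}

{'z': 6, 'y': 17, 'x': 22}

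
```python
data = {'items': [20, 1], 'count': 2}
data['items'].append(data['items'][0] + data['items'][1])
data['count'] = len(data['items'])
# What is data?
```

After line 1: data = {'items': [20, 1], 'count': 2}
After line 2 (append 20 + 1 = 21): data = {'items': [20, 1, 21], 'count': 2}
After line 3 (count = len(items) = 3): data = {'items': [20, 1, 21], 'count': 3}

{'items': [20, 1, 21], 'count': 3}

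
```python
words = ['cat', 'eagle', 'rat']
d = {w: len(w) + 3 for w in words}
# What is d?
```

{'cat': 6, 'eagle': 8, 'rat': 6}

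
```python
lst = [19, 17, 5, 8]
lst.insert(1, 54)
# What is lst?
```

[19, 54, 17, 5, 8]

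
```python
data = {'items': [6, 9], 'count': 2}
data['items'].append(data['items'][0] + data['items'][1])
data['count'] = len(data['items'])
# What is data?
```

After line 1: data = {'items': [6, 9], 'count': 2}
After line 2 (append 6 + 9 = 15): data = {'items': [6, 9, 15], 'count': 2}
After line 3 (count = len(items) = 3): data = {'items': [6, 9, 15], 'count': 3}

{'items': [6, 9, 15], 'count': 3}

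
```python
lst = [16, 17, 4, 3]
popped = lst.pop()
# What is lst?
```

[16, 17, 4]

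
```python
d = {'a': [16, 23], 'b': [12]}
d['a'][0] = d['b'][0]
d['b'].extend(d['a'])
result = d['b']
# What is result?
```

After line 1: d = {'a': [16, 23], 'b': [12]}
After line 2 (a[0] = b[0] = 12): d = {'a': [12, 23], 'b': [12]}
After line 3 (b.extend(a) appends [12, 23]): d = {'a': [12, 23], 'b': [12, 12, 23]}
After line 4: result = d['b'] = [12, 12, 23]

[12, 12, 23]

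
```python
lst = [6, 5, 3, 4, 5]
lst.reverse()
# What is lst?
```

[5, 4, 3, 5, 6]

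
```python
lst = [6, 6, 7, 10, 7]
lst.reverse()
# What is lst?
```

[7, 10, 7, 6, 6]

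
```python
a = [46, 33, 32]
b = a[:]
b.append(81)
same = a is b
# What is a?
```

After line 1: a = [46, 33, 32]
After line 2 (b = a[:] is a shallow copy, new object): a = [46, 33, 32], b = [46, 33, 32]
After line 3 (append only mutates b): a = [46, 33, 32], b = [46, 33, 32, 81]
After line 4 (same = a is b; different objects -> False): same = False

[46, 33, 32]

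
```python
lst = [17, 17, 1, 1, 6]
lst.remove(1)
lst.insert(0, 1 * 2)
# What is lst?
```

After line 1: lst = [17, 17, 1, 1, 6]
After line 2 (remove first 1): lst = [17, 17, 1, 6]
After line 3 (insert 2 at index 0): lst = [2, 17, 17, 1, 6]

[2, 17, 17, 1, 6]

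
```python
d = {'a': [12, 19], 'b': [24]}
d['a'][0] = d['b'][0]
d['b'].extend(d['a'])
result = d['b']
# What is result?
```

After line 1: d = {'a': [12, 19], 'b': [24]}
After line 2 (a[0] = b[0] = 24): d = {'a': [24, 19], 'b': [24]}
After line 3 (b.extend(a) appends [24, 19]): d = {'a': [24, 19], 'b': [24, 24, 19]}
After line 4: result = d['b'] = [24, 24, 19]

[24, 24, 19]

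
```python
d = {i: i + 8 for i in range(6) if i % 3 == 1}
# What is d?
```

{1: 9, 4: 12}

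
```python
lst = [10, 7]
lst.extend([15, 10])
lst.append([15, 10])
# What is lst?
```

After line 1: lst = [10, 7]
After line 2 (extend unpacks [15, 10]): lst = [10, 7, 15, 10]
After line 3 (append adds [15, 10] as single element): lst = [10, 7, 15, 10, [15, 10]]

[10, 7, 15, 10, [15, 10]]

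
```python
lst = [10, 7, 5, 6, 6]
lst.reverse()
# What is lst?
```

[6, 6, 5, 7, 10]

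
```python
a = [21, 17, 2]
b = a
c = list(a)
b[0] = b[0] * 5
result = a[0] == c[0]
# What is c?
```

After line 1: a = [21, 17, 2]
After line 2 (b = a, alias): a = [21, 17, 2], b = [21, 17, 2]
After line 3 (c = list(a) is a copy, new object): c = [21, 17, 2]
After line 4 (b[0] = 21 * 5 = 105; mutates shared a/b): a = b = [105, 17, 2], c = [21, 17, 2]
After line 5 (a[0] = 105, c[0] = 21; result = False)

[21, 17, 2]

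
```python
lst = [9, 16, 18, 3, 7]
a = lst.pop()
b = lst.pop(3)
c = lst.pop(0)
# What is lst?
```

After line 1: lst = [9, 16, 18, 3, 7]
After line 2 (pop() -> a = 7): lst = [9, 16, 18, 3]
After line 3 (pop(3) -> b = 3): lst = [9, 16, 18]
After line 4 (pop(0) -> c = 9): lst = [16, 18]

[16, 18]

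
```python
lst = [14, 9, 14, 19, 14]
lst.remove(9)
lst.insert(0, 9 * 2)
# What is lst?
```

After line 1: lst = [14, 9, 14, 19, 14]
After line 2 (remove first 9): lst = [14, 14, 19, 14]
After line 3 (insert 18 at index 0): lst = [18, 14, 14, 19, 14]

[18, 14, 14, 19, 14]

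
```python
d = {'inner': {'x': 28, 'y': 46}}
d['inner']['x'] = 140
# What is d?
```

After line 1: d = {'inner': {'x': 28, 'y': 46}}
After line 2 (inner x overwritten): d = {'inner': {'x': 140, 'y': 46}}

{'inner': {'x': 140, 'y': 46}}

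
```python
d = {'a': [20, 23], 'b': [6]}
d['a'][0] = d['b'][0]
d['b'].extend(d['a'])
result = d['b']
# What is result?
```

After line 1: d = {'a': [20, 23], 'b': [6]}
After line 2 (a[0] = b[0] = 6): d = {'a': [6, 23], 'b': [6]}
After line 3 (b.extend(a) appends [6, 23]): d = {'a': [6, 23], 'b': [6, 6, 23]}
After line 4: result = d['b'] = [6, 6, 23]

[6, 6, 23]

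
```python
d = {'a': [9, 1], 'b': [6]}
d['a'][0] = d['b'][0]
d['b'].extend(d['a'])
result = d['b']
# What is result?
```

After line 1: d = {'a': [9, 1], 'b': [6]}
After line 2 (a[0] = b[0] = 6): d = {'a': [6, 1], 'b': [6]}
After line 3 (b.extend(a) appends [6, 1]): d = {'a': [6, 1], 'b': [6, 6, 1]}
After line 4: result = d['b'] = [6, 6, 1]

[6, 6, 1]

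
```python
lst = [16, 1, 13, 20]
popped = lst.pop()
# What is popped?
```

20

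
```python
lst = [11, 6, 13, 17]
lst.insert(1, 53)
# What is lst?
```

[11, 53, 6, 13, 17]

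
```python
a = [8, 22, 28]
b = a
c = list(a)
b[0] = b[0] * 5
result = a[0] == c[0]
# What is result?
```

After line 1: a = [8, 22, 28]
After line 2 (b = a, alias): a = [8, 22, 28], b = [8, 22, 28]
After line 3 (c = list(a) is a copy, new object): c = [8, 22, 28]
After line 4 (b[0] = 8 * 5 = 40; mutates shared a/b): a = b = [40, 22, 28], c = [8, 22, 28]
After line 5 (a[0] = 40, c[0] = 8; result = False)

False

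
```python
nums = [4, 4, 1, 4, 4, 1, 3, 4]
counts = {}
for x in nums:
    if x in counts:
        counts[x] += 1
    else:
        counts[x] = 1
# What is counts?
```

Initial: counts = {}, nums = [4, 4, 1, 4, 4, 1, 3, 4]
See 4: counts = {4: 1}
See 4: counts = {4: 2}
See 1: counts = {4: 2, 1: 1}
See 4: counts = {4: 3, 1: 1}
See 4: counts = {4: 4, 1: 1}
See 1: counts = {4: 4, 1: 2}
See 3: counts = {4: 4, 1: 2, 3: 1}
See 4: counts = {4: 5, 1: 2, 3: 1}

{4: 5, 1: 2, 3: 1}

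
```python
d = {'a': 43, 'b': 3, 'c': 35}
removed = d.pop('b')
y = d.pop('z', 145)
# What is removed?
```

After line 1: d = {'a': 43, 'b': 3, 'c': 35}
After line 2 (pop 'b' returns 3): d = {'a': 43, 'c': 35}, removed = 3
After line 3 (pop 'z' missing, returns default 145): d = {'a': 43, 'c': 35}, y = 145

3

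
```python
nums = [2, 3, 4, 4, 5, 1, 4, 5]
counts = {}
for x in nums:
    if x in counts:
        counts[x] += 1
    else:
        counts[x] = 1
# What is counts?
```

Initial: counts = {}, nums = [2, 3, 4, 4, 5, 1, 4, 5]
See 2: counts = {2: 1}
See 3: counts = {2: 1, 3: 1}
See 4: counts = {2: 1, 3: 1, 4: 1}
See 4: counts = {2: 1, 3: 1, 4: 2}
See 5: counts = {2: 1, 3: 1, 4: 2, 5: 1}
See 1: counts = {2: 1, 3: 1, 4: 2, 5: 1, 1: 1}
See 4: counts = {2: 1, 3: 1, 4: 3, 5: 1, 1: 1}
See 5: counts = {2: 1, 3: 1, 4: 3, 5: 2, 1: 1}

{2: 1, 3: 1, 4: 3, 5: 2, 1: 1}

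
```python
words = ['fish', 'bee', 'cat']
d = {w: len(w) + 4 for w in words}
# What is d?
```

{'fish': 8, 'bee': 7, 'cat': 7}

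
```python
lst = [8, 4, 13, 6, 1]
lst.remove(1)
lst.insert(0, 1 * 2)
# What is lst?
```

After line 1: lst = [8, 4, 13, 6, 1]
After line 2 (remove first 1): lst = [8, 4, 13, 6]
After line 3 (insert 2 at index 0): lst = [2, 8, 4, 13, 6]

[2, 8, 4, 13, 6]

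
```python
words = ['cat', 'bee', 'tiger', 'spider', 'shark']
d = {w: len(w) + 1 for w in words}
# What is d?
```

{'cat': 4, 'bee': 4, 'tiger': 6, 'spider': 7, 'shark': 6}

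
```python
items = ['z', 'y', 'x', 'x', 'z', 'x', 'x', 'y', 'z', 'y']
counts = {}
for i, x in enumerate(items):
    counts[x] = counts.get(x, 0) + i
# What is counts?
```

Initial: counts = {}, items = ['z', 'y', 'x', 'x', 'z', 'x', 'x', 'y', 'z', 'y']
i=0, x='z': counts = {'z': 0}
i=1, x='y': counts = {'z': 0, 'y': 1}
i=2, x='x': counts = {'z': 0, 'y': 1, 'x': 2}
i=3, x='x': counts = {'z': 0, 'y': 1, 'x': 5}
i=4, x='z': counts = {'z': 4, 'y': 1, 'x': 5}
i=5, x='x': counts = {'z': 4, 'y': 1, 'x': 10}
i=6, x='x': counts = {'z': 4, 'y': 1, 'x': 16}
i=7, x='y': counts = {'z': 4, 'y': 8, 'x': 16}
i=8, x='z': counts = {'z': 12, 'y': 8, 'x': 16}
i=9, x='y': counts = {'z': 12, 'y': 17, 'x': 16}

{'z': 12, 'y': 17, 'x': 16}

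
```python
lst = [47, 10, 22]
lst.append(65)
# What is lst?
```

[47, 10, 22, 65]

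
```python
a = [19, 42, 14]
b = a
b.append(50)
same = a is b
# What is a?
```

After line 1: a = [19, 42, 14]
After line 2 (b = a is an alias, same object): a = [19, 42, 14], b = [19, 42, 14]
After line 3 (b.append mutates the shared list): a = [19, 42, 14, 50], b = [19, 42, 14, 50]
After line 4 (same = a is b; same object -> True): same = True

[19, 42, 14, 50]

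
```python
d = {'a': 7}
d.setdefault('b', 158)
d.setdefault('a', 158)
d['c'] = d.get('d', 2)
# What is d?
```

After line 1: d = {'a': 7}
After line 2 (setdefault adds 'b'=158): d = {'a': 7, 'b': 158}
After line 3 (setdefault 'a' no-op, already exists): d = {'a': 7, 'b': 158}
After line 4 (get('d', 2) returns default since 'd' not in d): d = {'a': 7, 'b': 158, 'c': 2}

{'a': 7, 'b': 158, 'c': 2}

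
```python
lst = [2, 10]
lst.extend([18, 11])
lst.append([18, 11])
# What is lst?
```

After line 1: lst = [2, 10]
After line 2 (extend unpacks [18, 11]): lst = [2, 10, 18, 11]
After line 3 (append adds [18, 11] as single element): lst = [2, 10, 18, 11, [18, 11]]

[2, 10, 18, 11, [18, 11]]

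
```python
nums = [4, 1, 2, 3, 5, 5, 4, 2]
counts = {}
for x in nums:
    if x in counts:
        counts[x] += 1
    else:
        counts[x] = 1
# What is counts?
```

Initial: counts = {}, nums = [4, 1, 2, 3, 5, 5, 4, 2]
See 4: counts = {4: 1}
See 1: counts = {4: 1, 1: 1}
See 2: counts = {4: 1, 1: 1, 2: 1}
See 3: counts = {4: 1, 1: 1, 2: 1, 3: 1}
See 5: counts = {4: 1, 1: 1, 2: 1, 3: 1, 5: 1}
See 5: counts = {4: 1, 1: 1, 2: 1, 3: 1, 5: 2}
See 4: counts = {4: 2, 1: 1, 2: 1, 3: 1, 5: 2}
See 2: counts = {4: 2, 1: 1, 2: 2, 3: 1, 5: 2}

{4: 2, 1: 1, 2: 2, 3: 1, 5: 2}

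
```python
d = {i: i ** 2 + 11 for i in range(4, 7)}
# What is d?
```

{4: 27, 5: 36, 6: 47}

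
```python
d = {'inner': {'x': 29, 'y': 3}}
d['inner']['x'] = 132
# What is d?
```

After line 1: d = {'inner': {'x': 29, 'y': 3}}
After line 2 (inner x overwritten): d = {'inner': {'x': 132, 'y': 3}}

{'inner': {'x': 132, 'y': 3}}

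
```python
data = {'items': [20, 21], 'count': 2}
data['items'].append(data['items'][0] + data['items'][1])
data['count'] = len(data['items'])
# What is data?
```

After line 1: data = {'items': [20, 21], 'count': 2}
After line 2 (append 20 + 21 = 41): data = {'items': [20, 21, 41], 'count': 2}
After line 3 (count = len(items) = 3): data = {'items': [20, 21, 41], 'count': 3}

{'items': [20, 21, 41], 'count': 3}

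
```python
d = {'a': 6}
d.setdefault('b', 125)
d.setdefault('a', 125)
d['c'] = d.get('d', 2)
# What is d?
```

After line 1: d = {'a': 6}
After line 2 (setdefault adds 'b'=125): d = {'a': 6, 'b': 125}
After line 3 (setdefault 'a' no-op, already exists): d = {'a': 6, 'b': 125}
After line 4 (get('d', 2) returns default since 'd' not in d): d = {'a': 6, 'b': 125, 'c': 2}

{'a': 6, 'b': 125, 'c': 2}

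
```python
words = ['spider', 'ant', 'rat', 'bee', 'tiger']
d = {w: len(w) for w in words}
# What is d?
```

{'spider': 6, 'ant': 3, 'rat': 3, 'bee': 3, 'tiger': 5}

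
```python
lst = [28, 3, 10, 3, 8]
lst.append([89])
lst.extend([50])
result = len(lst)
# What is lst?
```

After line 1: lst = [28, 3, 10, 3, 8]
After line 2 (append adds [89] as single element): lst = [28, 3, 10, 3, 8, [89]]
After line 3 (extend unpacks [50], adds 50): lst = [28, 3, 10, 3, 8, [89], 50]
After line 4: result = len(lst) = 7

[28, 3, 10, 3, 8, [89], 50]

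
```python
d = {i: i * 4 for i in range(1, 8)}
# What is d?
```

{1: 4, 2: 8, 3: 12, 4: 16, 5: 20, 6: 24, 7: 28}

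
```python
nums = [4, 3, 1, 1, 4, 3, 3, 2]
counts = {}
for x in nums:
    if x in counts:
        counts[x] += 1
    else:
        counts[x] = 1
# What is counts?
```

Initial: counts = {}, nums = [4, 3, 1, 1, 4, 3, 3, 2]
See 4: counts = {4: 1}
See 3: counts = {4: 1, 3: 1}
See 1: counts = {4: 1, 3: 1, 1: 1}
See 1: counts = {4: 1, 3: 1, 1: 2}
See 4: counts = {4: 2, 3: 1, 1: 2}
See 3: counts = {4: 2, 3: 2, 1: 2}
See 3: counts = {4: 2, 3: 3, 1: 2}
See 2: counts = {4: 2, 3: 3, 1: 2, 2: 1}

{4: 2, 3: 3, 1: 2, 2: 1}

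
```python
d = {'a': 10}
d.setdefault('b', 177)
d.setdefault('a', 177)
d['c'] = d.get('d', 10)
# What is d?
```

After line 1: d = {'a': 10}
After line 2 (setdefault adds 'b'=177): d = {'a': 10, 'b': 177}
After line 3 (setdefault 'a' no-op, already exists): d = {'a': 10, 'b': 177}
After line 4 (get('d', 10) returns default since 'd' not in d): d = {'a': 10, 'b': 177, 'c': 10}

{'a': 10, 'b': 177, 'c': 10}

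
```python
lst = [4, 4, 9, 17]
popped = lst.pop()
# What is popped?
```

17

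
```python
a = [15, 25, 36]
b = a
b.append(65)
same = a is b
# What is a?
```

After line 1: a = [15, 25, 36]
After line 2 (b = a is an alias, same object): a = [15, 25, 36], b = [15, 25, 36]
After line 3 (b.append mutates the shared list): a = [15, 25, 36, 65], b = [15, 25, 36, 65]
After line 4 (same = a is b; same object -> True): same = True

[15, 25, 36, 65]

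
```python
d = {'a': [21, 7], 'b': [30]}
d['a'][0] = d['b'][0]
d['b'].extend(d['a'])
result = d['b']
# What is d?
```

After line 1: d = {'a': [21, 7], 'b': [30]}
After line 2 (a[0] = b[0] = 30): d = {'a': [30, 7], 'b': [30]}
After line 3 (b.extend(a) appends [30, 7]): d = {'a': [30, 7], 'b': [30, 30, 7]}
After line 4: result = d['b'] = [30, 30, 7]

{'a': [30, 7], 'b': [30, 30, 7]}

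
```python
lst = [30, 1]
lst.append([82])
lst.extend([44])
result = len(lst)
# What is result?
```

After line 1: lst = [30, 1]
After line 2 (append adds [82] as single element): lst = [30, 1, [82]]
After line 3 (extend unpacks [44], adds 44): lst = [30, 1, [82], 44]
After line 4: result = len(lst) = 4

4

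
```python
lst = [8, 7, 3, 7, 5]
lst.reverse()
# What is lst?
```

[5, 7, 3, 7, 8]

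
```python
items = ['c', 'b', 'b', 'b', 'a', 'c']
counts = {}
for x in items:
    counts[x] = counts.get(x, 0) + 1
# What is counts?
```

Initial: counts = {}, items = ['c', 'b', 'b', 'b', 'a', 'c']
See 'c': counts = {'c': 1}
See 'b': counts = {'c': 1, 'b': 1}
See 'b': counts = {'c': 1, 'b': 2}
See 'b': counts = {'c': 1, 'b': 3}
See 'a': counts = {'c': 1, 'b': 3, 'a': 1}
See 'c': counts = {'c': 2, 'b': 3, 'a': 1}

{'c': 2, 'b': 3, 'a': 1}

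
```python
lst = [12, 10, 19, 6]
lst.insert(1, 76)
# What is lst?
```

[12, 76, 10, 19, 6]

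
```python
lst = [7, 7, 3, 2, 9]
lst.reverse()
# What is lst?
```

[9, 2, 3, 7, 7]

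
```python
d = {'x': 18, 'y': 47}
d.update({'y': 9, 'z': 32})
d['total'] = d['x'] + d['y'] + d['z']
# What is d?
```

After line 1: d = {'x': 18, 'y': 47}
After line 2 (y overwritten, z added): d = {'x': 18, 'y': 9, 'z': 32}
After line 3 (total = 18 + 9 + 32 = 59): d = {'x': 18, 'y': 9, 'z': 32, 'total': 59}

{'x': 18, 'y': 9, 'z': 32, 'total': 59}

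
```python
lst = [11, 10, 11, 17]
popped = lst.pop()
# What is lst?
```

[11, 10, 11]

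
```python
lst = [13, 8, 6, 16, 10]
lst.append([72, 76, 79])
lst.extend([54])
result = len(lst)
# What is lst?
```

After line 1: lst = [13, 8, 6, 16, 10]
After line 2 (append adds [72, 76, 79] as single element): lst = [13, 8, 6, 16, 10, [72, 76, 79]]
After line 3 (extend unpacks [54], adds 54): lst = [13, 8, 6, 16, 10, [72, 76, 79], 54]
After line 4: result = len(lst) = 7

[13, 8, 6, 16, 10, [72, 76, 79], 54]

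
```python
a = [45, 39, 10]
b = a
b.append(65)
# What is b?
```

After line 1: a = [45, 39, 10]
After line 2 (b = a is an alias, same object): a = [45, 39, 10], b = [45, 39, 10]
After line 3 (b.append mutates the shared list): a = [45, 39, 10, 65], b = [45, 39, 10, 65]

[45, 39, 10, 65]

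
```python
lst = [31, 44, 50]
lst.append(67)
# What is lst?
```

[31, 44, 50, 67]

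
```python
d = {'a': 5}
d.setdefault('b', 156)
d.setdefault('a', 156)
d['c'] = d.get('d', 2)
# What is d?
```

After line 1: d = {'a': 5}
After line 2 (setdefault adds 'b'=156): d = {'a': 5, 'b': 156}
After line 3 (setdefault 'a' no-op, already exists): d = {'a': 5, 'b': 156}
After line 4 (get('d', 2) returns default since 'd' not in d): d = {'a': 5, 'b': 156, 'c': 2}

{'a': 5, 'b': 156, 'c': 2}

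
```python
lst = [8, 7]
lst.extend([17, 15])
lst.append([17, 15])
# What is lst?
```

After line 1: lst = [8, 7]
After line 2 (extend unpacks [17, 15]): lst = [8, 7, 17, 15]
After line 3 (append adds [17, 15] as single element): lst = [8, 7, 17, 15, [17, 15]]

[8, 7, 17, 15, [17, 15]]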